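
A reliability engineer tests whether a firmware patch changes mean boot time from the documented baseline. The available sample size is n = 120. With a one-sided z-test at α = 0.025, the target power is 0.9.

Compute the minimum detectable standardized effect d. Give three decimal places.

Need Φ(δ − 1.960) = 0.9, so δ = 1.960 + 1.282 = 3.242.
δ = d·√n ⇒ d = δ/√n = 3.242/√120 = 0.2959.

d ≈ 0.296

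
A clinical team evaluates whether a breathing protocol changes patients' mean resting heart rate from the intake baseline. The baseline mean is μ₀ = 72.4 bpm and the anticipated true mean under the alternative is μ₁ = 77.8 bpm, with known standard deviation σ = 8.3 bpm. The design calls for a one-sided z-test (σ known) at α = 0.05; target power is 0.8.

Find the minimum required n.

Standardized effect: d = |μ₁ − μ₀| / σ = |77.8 − 72.4| / 8.3 = 0.6506
Set Φ(δ − 1.645) = 0.8; then δ − 1.645 = Φ⁻¹(0.8) = 0.842, giving δ = 2.486.
δ = d·√n ⇒ n = (δ/d)² = (2.486 / 0.6506)² = 14.61.
Rounding up, n = 15.

n = 15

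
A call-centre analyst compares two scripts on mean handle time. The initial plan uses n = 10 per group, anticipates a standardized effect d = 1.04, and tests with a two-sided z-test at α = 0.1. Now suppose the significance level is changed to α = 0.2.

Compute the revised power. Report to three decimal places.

δ = d·√(n/2) = 1.04 × √(10/2) = 2.3255 (unchanged). New critical value: z_{0.1} = 1.282.
Revised power = Φ(δ − 1.282) + Φ(−δ − 1.282) = Φ(1.044) + Φ(-3.607) = 0.8517 + 0.0002 = 0.8519.

Power ≈ 0.852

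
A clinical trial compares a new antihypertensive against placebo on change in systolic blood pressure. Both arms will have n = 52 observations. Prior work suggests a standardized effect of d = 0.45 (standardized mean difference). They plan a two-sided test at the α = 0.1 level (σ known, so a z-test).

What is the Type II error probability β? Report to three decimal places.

Noncentrality parameter: δ = d·√(n/2) = 0.45 × √(52/2) = 2.2946
Critical value for a two-sided test at α = 0.1: z_{α/2} = 1.645.
Power = Φ(δ − 1.645) + Φ(−δ − 1.645) = Φ(0.650) + Φ(-3.939) = 0.7421 + 0.0000 = 0.7421.
Type II error: β = 1 − power = 1 − 0.7421 = 0.2579.

β ≈ 0.258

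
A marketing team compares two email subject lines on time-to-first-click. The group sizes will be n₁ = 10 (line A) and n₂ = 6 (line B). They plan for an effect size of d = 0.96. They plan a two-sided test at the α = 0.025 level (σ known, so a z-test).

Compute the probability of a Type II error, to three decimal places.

Noncentrality parameter: δ = d / √(1/n₁ + 1/n₂) = 0.96 / √(1/10 + 1/6) = 1.8590
Critical value for a two-sided test at α = 0.025: z_{α/2} = 2.241.
Power = Φ(δ − 2.241) + Φ(−δ − 2.241) = Φ(-0.382) + Φ(-4.100) = 0.3511 + 0.0000 = 0.3511.
Type II error: β = 1 − power = 1 − 0.3511 = 0.6489.

β ≈ 0.649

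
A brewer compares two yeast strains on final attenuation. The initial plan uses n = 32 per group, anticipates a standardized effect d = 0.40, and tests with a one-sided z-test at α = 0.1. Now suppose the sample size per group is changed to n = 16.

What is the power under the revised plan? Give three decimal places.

Power ≈ 0.440

With n = 16 per group: δ = d·√(n/2) = 0.40 × √(16/2) = 1.1314. Critical value z_{0.1} = 1.282.
Revised power = P(Z > 1.282 − δ) = Φ(-0.150) = 0.4403.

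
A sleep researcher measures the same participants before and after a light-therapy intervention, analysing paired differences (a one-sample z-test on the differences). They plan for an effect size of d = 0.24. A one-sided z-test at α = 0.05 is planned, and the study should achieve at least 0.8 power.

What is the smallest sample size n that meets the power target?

n = 108

For power 0.8 need Φ(δ − z_{0.05}) = 0.8, so δ = z_{0.05} + z_{0.20} = 1.645 + 0.842 = 2.486.
δ = d·√n ⇒ n = (δ/d)² = (2.486 / 0.24)² = 107.34.
Round up to the next whole unit.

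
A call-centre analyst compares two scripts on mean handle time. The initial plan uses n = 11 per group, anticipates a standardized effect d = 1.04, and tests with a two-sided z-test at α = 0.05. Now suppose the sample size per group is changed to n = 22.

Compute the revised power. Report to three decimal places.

With n = 22 per group: δ = d·√(n/2) = 1.04 × √(22/2) = 3.4493. Critical value z_{0.025} = 1.960.
Revised power = Φ(δ − 1.960) + Φ(−δ − 1.960) = Φ(1.489) + Φ(-5.409) = 0.9318 + 0.0000 = 0.9318.

Power ≈ 0.932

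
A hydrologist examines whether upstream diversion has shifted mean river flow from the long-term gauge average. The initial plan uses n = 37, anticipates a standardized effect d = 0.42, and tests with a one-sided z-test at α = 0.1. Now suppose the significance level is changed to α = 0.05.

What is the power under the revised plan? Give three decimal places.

Power ≈ 0.819

δ = d·√n = 0.42 × √37 = 2.5548 (unchanged). New critical value: z_{0.05} = 1.645.
Revised power = P(Z > 1.645 − δ) = Φ(0.910) = 0.8186.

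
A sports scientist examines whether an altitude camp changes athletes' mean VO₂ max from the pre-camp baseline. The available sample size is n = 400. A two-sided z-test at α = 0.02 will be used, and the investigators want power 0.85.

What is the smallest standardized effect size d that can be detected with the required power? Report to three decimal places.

d ≈ 0.168

Need Φ(δ − 2.326) = 0.85, so δ = 2.326 + 1.036 = 3.363.
(The second rejection-region term Φ(−δ − z_{α/2}) is negligible and dropped.)
δ = d·√n ⇒ d = δ/√n = 3.363/√400 = 0.1681.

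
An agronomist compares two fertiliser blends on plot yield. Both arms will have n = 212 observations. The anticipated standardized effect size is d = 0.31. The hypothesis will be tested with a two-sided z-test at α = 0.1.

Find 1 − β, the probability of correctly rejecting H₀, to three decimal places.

Power ≈ 0.939

Noncentrality parameter: δ = d·√(n/2) = 0.31 × √(212/2) = 3.1916
Critical value for a two-sided test at α = 0.1: z_{α/2} = 1.645.
Power = Φ(δ − 1.645) + Φ(−δ − 1.645) = Φ(1.547) + Φ(-4.836) = 0.9390 + 0.0000 = 0.9390.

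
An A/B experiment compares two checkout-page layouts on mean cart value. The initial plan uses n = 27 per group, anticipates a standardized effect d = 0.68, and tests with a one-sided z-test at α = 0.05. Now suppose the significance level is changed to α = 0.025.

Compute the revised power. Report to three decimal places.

δ = d·√(n/2) = 0.68 × √(27/2) = 2.4985 (unchanged). New critical value: z_{0.025} = 1.960.
Revised power = P(Z > 1.960 − δ) = Φ(0.539) = 0.7049.

Power ≈ 0.705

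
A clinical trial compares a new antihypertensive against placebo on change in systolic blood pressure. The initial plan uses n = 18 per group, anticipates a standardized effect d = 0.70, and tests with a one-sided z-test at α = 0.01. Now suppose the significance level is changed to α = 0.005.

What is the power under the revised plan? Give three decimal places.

δ = d·√(n/2) = 0.70 × √(18/2) = 2.1000 (unchanged). New critical value: z_{0.005} = 2.576.
Revised power = Φ(δ − 2.576) = Φ(-0.476) = 0.3171.

Power ≈ 0.317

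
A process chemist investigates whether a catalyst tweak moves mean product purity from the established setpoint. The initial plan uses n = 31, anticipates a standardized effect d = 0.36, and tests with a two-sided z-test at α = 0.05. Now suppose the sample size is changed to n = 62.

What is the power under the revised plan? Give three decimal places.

With n = 62: δ = d·√n = 0.36 × √62 = 2.8346. Critical value z_{0.025} = 1.960.
Revised power = Φ(δ − 1.960) + Φ(−δ − 1.960) = Φ(0.875) + Φ(-4.795) = 0.8091 + 0.0000 = 0.8091.

Power ≈ 0.809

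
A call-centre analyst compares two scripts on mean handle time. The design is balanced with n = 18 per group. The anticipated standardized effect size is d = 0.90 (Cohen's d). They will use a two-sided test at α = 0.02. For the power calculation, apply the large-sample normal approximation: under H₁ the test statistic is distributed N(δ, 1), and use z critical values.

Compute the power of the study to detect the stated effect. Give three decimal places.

Noncentrality parameter: δ = d·√(n/2) = 0.90 × √(18/2) = 2.7000
Critical value for a two-sided test at α = 0.02: z_{α/2} = 2.326.
Power = Φ(δ − 2.326) + Φ(−δ − 2.326) = Φ(0.374) + Φ(-5.026) = 0.6457 + 0.0000 = 0.6457.

Power ≈ 0.646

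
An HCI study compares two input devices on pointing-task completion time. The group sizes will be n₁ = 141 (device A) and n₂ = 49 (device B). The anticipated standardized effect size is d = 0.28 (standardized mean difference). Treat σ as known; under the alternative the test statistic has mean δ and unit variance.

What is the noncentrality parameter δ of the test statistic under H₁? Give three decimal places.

δ ≈ 1.688

δ = d / √(1/n₁ + 1/n₂) = 0.28 / √(1/141 + 1/49) = 1.6885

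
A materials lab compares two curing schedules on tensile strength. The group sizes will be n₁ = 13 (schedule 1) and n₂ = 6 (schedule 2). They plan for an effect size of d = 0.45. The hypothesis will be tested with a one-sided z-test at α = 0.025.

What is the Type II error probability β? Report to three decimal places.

β ≈ 0.853

Noncentrality parameter: δ = d / √(1/n₁ + 1/n₂) = 0.45 / √(1/13 + 1/6) = 0.9118
Critical value for a one-sided test at α = 0.025: z_α = 1.960.
Power = P(Z > 1.960 − δ) = Φ(-1.048) = 0.1473.
Type II error: β = 1 − power = 1 − 0.1473 = 0.8527.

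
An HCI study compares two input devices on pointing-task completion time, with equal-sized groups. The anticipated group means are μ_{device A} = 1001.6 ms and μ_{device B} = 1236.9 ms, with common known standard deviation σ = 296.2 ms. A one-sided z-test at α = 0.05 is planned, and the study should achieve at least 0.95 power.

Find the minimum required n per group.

n = 35 per group

Standardized effect: d = |μ_{device A} − μ_{device B}| / σ = |1001.6 − 1236.9| / 296.2 = 0.7944
Set Φ(δ − 1.645) = 0.95; then δ − 1.645 = Φ⁻¹(0.95) = 1.645, giving δ = 3.290.
δ = d·√(n/2) ⇒ n = 2(δ/d)² = 2 × (3.290 / 0.7944)² = 34.30.
Rounding up, n = 35 per group.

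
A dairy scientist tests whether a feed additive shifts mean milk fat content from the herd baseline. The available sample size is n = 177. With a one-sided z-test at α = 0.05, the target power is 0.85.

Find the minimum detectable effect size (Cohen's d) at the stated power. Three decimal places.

d ≈ 0.202

Required noncentrality: δ = z_{0.05} + z_{0.15} = 1.645 + 1.036 = 2.681.
δ = d·√n ⇒ d = δ/√n = 2.681/√177 = 0.2015.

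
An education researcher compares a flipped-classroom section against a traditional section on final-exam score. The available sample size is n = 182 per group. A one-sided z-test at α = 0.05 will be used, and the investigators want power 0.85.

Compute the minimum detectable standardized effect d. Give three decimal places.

d ≈ 0.281

Need Φ(δ − 1.645) = 0.85, so δ = 1.645 + 1.036 = 2.681.
δ = d·√(n/2) ⇒ d = δ/√(n/2) = 2.681/√(182/2) = 0.2811.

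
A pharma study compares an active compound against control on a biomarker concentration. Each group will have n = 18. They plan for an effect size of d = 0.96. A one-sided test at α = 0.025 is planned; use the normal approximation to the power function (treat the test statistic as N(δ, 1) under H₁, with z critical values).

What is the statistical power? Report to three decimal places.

Noncentrality parameter: δ = d·√(n/2) = 0.96 × √(18/2) = 2.8800
Critical value for a one-sided test at α = 0.025: z_α = 1.960.
Power = P(Z > 1.960 − δ) = Φ(0.920) = 0.8212.

Power ≈ 0.821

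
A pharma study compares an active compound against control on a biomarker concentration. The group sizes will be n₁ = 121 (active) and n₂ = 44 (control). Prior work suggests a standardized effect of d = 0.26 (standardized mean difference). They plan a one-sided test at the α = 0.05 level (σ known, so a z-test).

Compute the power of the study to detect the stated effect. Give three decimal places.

Power ≈ 0.433

Noncentrality parameter: δ = d / √(1/n₁ + 1/n₂) = 0.26 / √(1/121 + 1/44) = 1.4769
One-sided α = 0.05 → critical value z_{0.05} = 1.645.
Power = Φ(δ − 1.645) = Φ(-0.168) = 0.4333.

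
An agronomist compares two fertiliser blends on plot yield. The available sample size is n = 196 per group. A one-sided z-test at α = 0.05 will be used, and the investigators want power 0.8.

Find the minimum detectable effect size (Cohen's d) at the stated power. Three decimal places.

Need Φ(δ − 1.645) = 0.8, so δ = 1.645 + 0.842 = 2.486.
δ = d·√(n/2) ⇒ d = δ/√(n/2) = 2.486/√(196/2) = 0.2512.

d ≈ 0.251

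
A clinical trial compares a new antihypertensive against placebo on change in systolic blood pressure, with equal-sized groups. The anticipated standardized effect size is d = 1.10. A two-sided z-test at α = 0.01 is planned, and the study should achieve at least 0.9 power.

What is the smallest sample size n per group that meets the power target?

n = 25 per group

Set Φ(δ − 2.576) = 0.9; then δ − 2.576 = Φ⁻¹(0.9) = 1.282, giving δ = 3.857.
(Ignoring the negligible lower-tail rejection probability gives the usual closed-form inversion.)
δ = d·√(n/2) ⇒ n = 2(δ/d)² = 2 × (3.857 / 1.10)² = 24.59.
Rounding up, n = 25 per group.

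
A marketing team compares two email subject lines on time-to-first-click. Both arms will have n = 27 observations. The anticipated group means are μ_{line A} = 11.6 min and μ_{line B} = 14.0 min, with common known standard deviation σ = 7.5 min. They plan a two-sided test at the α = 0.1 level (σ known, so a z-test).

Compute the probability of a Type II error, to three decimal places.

Standardized effect: d = |μ_{line A} − μ_{line B}| / σ = |11.6 − 14.0| / 7.5 = 0.3200
Noncentrality parameter: δ = d·√(n/2) = 0.3200 × √(27/2) = 1.1758
Critical value for a two-sided test at α = 0.1: z_{α/2} = 1.645.
Power = Φ(δ − 1.645) + Φ(−δ − 1.645) = Φ(-0.469) + Φ(-2.821) = 0.3195 + 0.0024 = 0.3219.
Type II error: β = 1 − power = 1 − 0.3219 = 0.6781.

β ≈ 0.678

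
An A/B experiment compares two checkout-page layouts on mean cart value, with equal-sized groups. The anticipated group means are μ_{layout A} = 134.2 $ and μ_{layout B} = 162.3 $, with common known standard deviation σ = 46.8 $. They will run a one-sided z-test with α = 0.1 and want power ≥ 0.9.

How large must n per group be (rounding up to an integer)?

Standardized effect: d = |μ_{layout A} − μ_{layout B}| / σ = |134.2 − 162.3| / 46.8 = 0.6004
Set Φ(δ − 1.282) = 0.9; then δ − 1.282 = Φ⁻¹(0.9) = 1.282, giving δ = 2.563.
δ = d·√(n/2) ⇒ n = 2(δ/d)² = 2 × (2.563 / 0.6004)² = 36.45.
Rounding up, n = 37 per group.

n = 37 per group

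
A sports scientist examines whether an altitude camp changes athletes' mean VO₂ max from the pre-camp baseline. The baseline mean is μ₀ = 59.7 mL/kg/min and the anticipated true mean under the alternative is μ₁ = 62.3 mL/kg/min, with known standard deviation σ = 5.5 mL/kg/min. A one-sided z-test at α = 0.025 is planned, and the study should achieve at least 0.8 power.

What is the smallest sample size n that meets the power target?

Standardized effect: d = |μ₁ − μ₀| / σ = |62.3 − 59.7| / 5.5 = 0.4727
Set Φ(δ − 1.960) = 0.8; then δ − 1.960 = Φ⁻¹(0.8) = 0.842, giving δ = 2.802.
δ = d·√n ⇒ n = (δ/d)² = (2.802 / 0.4727)² = 35.12.
Rounding up, n = 36.

n = 36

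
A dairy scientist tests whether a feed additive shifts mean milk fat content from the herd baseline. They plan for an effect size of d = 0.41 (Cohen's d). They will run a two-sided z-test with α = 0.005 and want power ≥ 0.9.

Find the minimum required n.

Set Φ(δ − 2.807) = 0.9; then δ − 2.807 = Φ⁻¹(0.9) = 1.282, giving δ = 4.089.
(The Φ(−δ − z_{α/2}) term is vanishingly small for δ > 0 and is dropped in the standard sample-size formula.)
δ = d·√n ⇒ n = (δ/d)² = (4.089 / 0.41)² = 99.44.
Rounding up, n = 100.

n = 100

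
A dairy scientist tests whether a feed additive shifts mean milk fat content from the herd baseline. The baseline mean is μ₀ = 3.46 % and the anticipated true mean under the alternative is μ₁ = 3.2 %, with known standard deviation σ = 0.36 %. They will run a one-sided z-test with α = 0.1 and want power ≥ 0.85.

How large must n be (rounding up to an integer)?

Standardized effect: d = |μ₁ − μ₀| / σ = |3.2 − 3.46| / 0.36 = 0.7222
Set Φ(δ − 1.282) = 0.85; then δ − 1.282 = Φ⁻¹(0.85) = 1.036, giving δ = 2.318.
δ = d·√n ⇒ n = (δ/d)² = (2.318 / 0.7222)² = 10.30.
Rounding up, n = 11.

n = 11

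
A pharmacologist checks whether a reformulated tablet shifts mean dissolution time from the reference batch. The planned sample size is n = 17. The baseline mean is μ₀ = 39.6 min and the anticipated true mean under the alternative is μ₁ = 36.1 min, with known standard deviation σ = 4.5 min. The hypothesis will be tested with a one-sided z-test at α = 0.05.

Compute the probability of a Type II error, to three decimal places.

β ≈ 0.059

Standardized effect: d = |μ₁ − μ₀| / σ = |36.1 − 39.6| / 4.5 = 0.7778
Noncentrality parameter: δ = d·√n = 0.7778 × √17 = 3.2069
One-sided α = 0.05 → critical value z_{0.05} = 1.645.
Power = Φ(δ − 1.645) = Φ(1.562) = 0.9409.
Type II error: β = 1 − power = 1 − 0.9409 = 0.0591.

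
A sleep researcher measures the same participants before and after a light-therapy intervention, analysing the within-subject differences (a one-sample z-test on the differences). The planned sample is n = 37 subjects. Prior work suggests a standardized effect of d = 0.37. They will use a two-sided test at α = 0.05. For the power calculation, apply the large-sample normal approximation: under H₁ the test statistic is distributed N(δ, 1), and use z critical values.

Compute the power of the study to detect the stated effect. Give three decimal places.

Power ≈ 0.614

Noncentrality parameter: δ = d·√n = 0.37 × √37 = 2.2506
Critical value for a two-sided test at α = 0.05: z_{α/2} = 1.960.
Power = Φ(δ − 1.960) + Φ(−δ − 1.960) = Φ(0.291) + Φ(-4.211) = 0.6143 + 0.0000 = 0.6144.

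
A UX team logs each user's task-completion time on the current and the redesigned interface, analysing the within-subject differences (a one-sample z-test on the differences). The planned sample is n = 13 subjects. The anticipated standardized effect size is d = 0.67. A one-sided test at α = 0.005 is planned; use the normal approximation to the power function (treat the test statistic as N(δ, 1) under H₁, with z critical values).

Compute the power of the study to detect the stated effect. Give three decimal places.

Noncentrality parameter: δ = d·√n = 0.67 × √13 = 2.4157
One-sided α = 0.005 → critical value z_{0.005} = 2.576.
Power = Φ(δ − 2.576) = Φ(-0.160) = 0.4364.

Power ≈ 0.436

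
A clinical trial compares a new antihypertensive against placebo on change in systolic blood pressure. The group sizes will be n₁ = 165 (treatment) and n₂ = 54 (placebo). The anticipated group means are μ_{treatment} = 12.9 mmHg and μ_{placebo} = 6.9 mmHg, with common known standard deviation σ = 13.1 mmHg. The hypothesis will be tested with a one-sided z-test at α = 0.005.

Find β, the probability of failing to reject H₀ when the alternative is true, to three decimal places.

Standardized effect: d = |μ_{treatment} − μ_{placebo}| / σ = |12.9 − 6.9| / 13.1 = 0.4580
Noncentrality parameter: δ = d / √(1/n₁ + 1/n₂) = 0.4580 / √(1/165 + 1/54) = 2.9214
One-sided α = 0.005 → critical value z_{0.005} = 2.576.
Power = P(Z > 2.576 − δ) = Φ(0.346) = 0.6352.
Type II error: β = 1 − power = 1 − 0.6352 = 0.3648.

β ≈ 0.365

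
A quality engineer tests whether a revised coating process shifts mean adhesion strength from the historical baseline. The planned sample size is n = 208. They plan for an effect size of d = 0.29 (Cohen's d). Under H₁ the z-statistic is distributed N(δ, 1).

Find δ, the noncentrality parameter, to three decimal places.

δ = d·√n = 0.29 × √208 = 4.1824

δ ≈ 4.182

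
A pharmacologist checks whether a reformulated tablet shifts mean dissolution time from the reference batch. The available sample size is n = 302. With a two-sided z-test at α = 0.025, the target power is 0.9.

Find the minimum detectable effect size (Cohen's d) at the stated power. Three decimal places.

d ≈ 0.203

Required noncentrality: δ = z_{0.0125} + z_{0.10} = 2.241 + 1.282 = 3.523.
(The second rejection-region term Φ(−δ − z_{α/2}) is negligible and dropped.)
δ = d·√n ⇒ d = δ/√n = 3.523/√302 = 0.2027.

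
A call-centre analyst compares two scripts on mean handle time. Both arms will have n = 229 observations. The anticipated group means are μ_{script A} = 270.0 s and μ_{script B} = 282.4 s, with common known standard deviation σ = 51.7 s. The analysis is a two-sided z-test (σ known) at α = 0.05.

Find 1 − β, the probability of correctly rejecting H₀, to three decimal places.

Standardized effect: d = |μ_{script A} − μ_{script B}| / σ = |270.0 − 282.4| / 51.7 = 0.2398
Noncentrality parameter: δ = d·√(n/2) = 0.2398 × √(229/2) = 2.5665
Critical value for a two-sided test at α = 0.05: z_{α/2} = 1.960.
Power = Φ(δ − 1.960) + Φ(−δ − 1.960) = Φ(0.606) + Φ(-4.526) = 0.7279 + 0.0000 = 0.7279.

Power ≈ 0.728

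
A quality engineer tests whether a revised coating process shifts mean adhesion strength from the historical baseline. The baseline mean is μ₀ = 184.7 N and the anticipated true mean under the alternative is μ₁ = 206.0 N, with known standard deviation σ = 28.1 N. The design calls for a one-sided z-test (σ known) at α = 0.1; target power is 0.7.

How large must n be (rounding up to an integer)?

n = 6

Standardized effect: d = |μ₁ − μ₀| / σ = |206.0 − 184.7| / 28.1 = 0.7580
Set Φ(δ − 1.282) = 0.7; then δ − 1.282 = Φ⁻¹(0.7) = 0.524, giving δ = 1.806.
δ = d·√n ⇒ n = (δ/d)² = (1.806 / 0.7580)² = 5.68.
Round up to the next whole unit.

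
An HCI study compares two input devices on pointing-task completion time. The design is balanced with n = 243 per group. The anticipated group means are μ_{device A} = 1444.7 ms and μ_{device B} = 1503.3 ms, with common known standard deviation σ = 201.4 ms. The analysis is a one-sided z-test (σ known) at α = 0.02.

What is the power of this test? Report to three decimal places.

Power ≈ 0.876

Standardized effect: d = |μ_{device A} − μ_{device B}| / σ = |1444.7 − 1503.3| / 201.4 = 0.2910
Noncentrality parameter: δ = d·√(n/2) = 0.2910 × √(243/2) = 3.2072
One-sided α = 0.02 → critical value z_{0.02} = 2.054.
Power = P(Z > 2.054 − δ) = Φ(1.153) = 0.8756.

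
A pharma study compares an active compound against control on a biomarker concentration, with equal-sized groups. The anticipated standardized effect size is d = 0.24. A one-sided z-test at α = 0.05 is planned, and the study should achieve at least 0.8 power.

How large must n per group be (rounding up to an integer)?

n = 215 per group

For power 0.8 need Φ(δ − z_{0.05}) = 0.8, so δ = z_{0.05} + z_{0.20} = 1.645 + 0.842 = 2.486.
δ = d·√(n/2) ⇒ n = 2(δ/d)² = 2 × (2.486 / 0.24)² = 214.67.
Rounding up, n = 215 per group.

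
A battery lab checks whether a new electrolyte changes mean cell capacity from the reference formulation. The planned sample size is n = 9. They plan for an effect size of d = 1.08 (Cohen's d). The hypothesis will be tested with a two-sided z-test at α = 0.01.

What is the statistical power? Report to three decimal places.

Power ≈ 0.747

Noncentrality parameter: δ = d·√n = 1.08 × √9 = 3.2400
Two-sided α = 0.01 → critical value z_{0.005} = 2.576.
Power = Φ(δ − 2.576) + Φ(−δ − 2.576) = Φ(0.664) + Φ(-5.816) = 0.7467 + 0.0000 = 0.7467.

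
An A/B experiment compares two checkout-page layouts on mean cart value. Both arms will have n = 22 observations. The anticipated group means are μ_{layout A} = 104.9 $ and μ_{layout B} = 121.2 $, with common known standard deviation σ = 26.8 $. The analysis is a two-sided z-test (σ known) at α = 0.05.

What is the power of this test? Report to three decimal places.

Power ≈ 0.523

Standardized effect: d = |μ_{layout A} − μ_{layout B}| / σ = |104.9 − 121.2| / 26.8 = 0.6082
Noncentrality parameter: δ = d·√(n/2) = 0.6082 × √(22/2) = 2.0172
Critical value for a two-sided test at α = 0.05: z_{α/2} = 1.960.
Power = Φ(δ − 1.960) + Φ(−δ − 1.960) = Φ(0.057) + Φ(-3.977) = 0.5228 + 0.0000 = 0.5229.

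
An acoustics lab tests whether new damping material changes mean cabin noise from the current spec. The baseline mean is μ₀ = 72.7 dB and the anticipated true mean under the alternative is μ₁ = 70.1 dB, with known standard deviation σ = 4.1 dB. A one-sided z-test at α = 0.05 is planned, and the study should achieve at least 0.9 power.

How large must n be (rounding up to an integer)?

n = 22

Standardized effect: d = |μ₁ − μ₀| / σ = |70.1 − 72.7| / 4.1 = 0.6341
Set Φ(δ − 1.645) = 0.9; then δ − 1.645 = Φ⁻¹(0.9) = 1.282, giving δ = 2.926.
δ = d·√n ⇒ n = (δ/d)² = (2.926 / 0.6341)² = 21.30.
Round up to the next whole unit.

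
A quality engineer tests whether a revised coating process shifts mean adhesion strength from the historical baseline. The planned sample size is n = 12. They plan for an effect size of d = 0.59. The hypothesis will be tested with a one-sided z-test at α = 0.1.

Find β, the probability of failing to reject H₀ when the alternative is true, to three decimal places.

β ≈ 0.223

Noncentrality parameter: δ = d·√n = 0.59 × √12 = 2.0438
One-sided α = 0.1 → critical value z_{0.1} = 1.282.
Power = Φ(δ − 1.282) = Φ(0.762) = 0.7771.
Type II error: β = 1 − power = 1 − 0.7771 = 0.2229.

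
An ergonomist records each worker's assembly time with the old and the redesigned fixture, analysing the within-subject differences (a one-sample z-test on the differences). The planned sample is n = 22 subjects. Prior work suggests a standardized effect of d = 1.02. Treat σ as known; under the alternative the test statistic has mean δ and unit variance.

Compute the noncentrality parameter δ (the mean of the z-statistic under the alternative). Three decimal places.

δ ≈ 4.784

δ = d·√n = 1.02 × √22 = 4.7842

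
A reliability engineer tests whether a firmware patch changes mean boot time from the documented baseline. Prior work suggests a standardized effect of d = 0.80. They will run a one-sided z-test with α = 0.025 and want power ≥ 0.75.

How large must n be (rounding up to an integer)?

n = 11

Set Φ(δ − 1.960) = 0.75; then δ − 1.960 = Φ⁻¹(0.75) = 0.674, giving δ = 2.634.
δ = d·√n ⇒ n = (δ/d)² = (2.634 / 0.80)² = 10.84.
Round up to the next whole unit.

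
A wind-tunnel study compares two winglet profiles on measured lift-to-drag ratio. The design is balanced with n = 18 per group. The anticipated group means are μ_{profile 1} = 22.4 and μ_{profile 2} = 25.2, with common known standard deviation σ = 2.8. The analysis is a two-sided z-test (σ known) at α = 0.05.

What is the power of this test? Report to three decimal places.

Power ≈ 0.851

Standardized effect: d = |μ_{profile 1} − μ_{profile 2}| / σ = |22.4 − 25.2| / 2.8 = 1.0000
Noncentrality parameter: δ = d·√(n/2) = 1.0000 × √(18/2) = 3.0000
Two-sided α = 0.05 → critical value z_{0.025} = 1.960.
Power = Φ(δ − 1.960) + Φ(−δ − 1.960) = Φ(1.040) + Φ(-4.960) = 0.8508 + 0.0000 = 0.8508.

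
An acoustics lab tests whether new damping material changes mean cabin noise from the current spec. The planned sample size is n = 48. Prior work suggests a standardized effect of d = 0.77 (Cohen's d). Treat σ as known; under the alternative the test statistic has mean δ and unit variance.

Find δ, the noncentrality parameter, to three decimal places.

The noncentrality parameter scales effect size by the design's sample-size factor: δ = d·√n = 0.77 × √48 = 5.3347

δ ≈ 5.335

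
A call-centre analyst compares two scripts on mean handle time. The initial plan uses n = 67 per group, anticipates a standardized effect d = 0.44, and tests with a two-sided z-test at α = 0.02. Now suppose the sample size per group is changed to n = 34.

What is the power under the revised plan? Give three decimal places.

With n = 34 per group: δ = d·√(n/2) = 0.44 × √(34/2) = 1.8142. Critical value z_{0.01} = 2.326.
Revised power = Φ(δ − 2.326) + Φ(−δ − 2.326) = Φ(-0.512) + Φ(-4.141) = 0.3043 + 0.0000 = 0.3043.

Power ≈ 0.304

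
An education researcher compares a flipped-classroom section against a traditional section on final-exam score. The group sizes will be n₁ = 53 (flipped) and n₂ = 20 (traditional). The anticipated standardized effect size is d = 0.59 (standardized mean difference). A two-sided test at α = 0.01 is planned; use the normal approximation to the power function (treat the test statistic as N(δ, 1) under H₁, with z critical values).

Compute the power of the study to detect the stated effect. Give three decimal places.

Noncentrality parameter: δ = d / √(1/n₁ + 1/n₂) = 0.59 / √(1/53 + 1/20) = 2.2482
Critical value for a two-sided test at α = 0.01: z_{α/2} = 2.576.
Power = Φ(δ − 2.576) + Φ(−δ − 2.576) = Φ(-0.328) + Φ(-4.824) = 0.3716 + 0.0000 = 0.3716.

Power ≈ 0.372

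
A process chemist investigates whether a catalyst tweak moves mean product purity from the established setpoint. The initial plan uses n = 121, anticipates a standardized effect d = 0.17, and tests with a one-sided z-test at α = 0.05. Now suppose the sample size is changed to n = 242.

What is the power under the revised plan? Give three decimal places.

Power ≈ 0.841

With n = 242: δ = d·√n = 0.17 × √242 = 2.6446. Critical value z_{0.05} = 1.645.
Revised power = Φ(δ − 1.645) = Φ(1.000) = 0.8413.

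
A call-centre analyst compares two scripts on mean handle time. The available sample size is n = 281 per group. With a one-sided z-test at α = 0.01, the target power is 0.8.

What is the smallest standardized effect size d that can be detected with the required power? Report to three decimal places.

Need Φ(δ − 2.326) = 0.8, so δ = 2.326 + 0.842 = 3.168.
δ = d·√(n/2) ⇒ d = δ/√(n/2) = 3.168/√(281/2) = 0.2673.

d ≈ 0.267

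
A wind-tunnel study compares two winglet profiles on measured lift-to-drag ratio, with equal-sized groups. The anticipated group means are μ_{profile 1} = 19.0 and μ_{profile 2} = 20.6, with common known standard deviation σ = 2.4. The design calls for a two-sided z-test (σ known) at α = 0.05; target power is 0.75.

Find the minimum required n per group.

Standardized effect: d = |μ_{profile 1} − μ_{profile 2}| / σ = |19.0 − 20.6| / 2.4 = 0.6667
Set Φ(δ − 1.960) = 0.75; then δ − 1.960 = Φ⁻¹(0.75) = 0.674, giving δ = 2.634.
(For δ > 0 the lower-tail rejection region contributes negligibly to power, so the one-term inversion is standard.)
δ = d·√(n/2) ⇒ n = 2(δ/d)² = 2 × (2.634 / 0.6667)² = 31.23.
Rounding up, n = 32 per group.

n = 32 per group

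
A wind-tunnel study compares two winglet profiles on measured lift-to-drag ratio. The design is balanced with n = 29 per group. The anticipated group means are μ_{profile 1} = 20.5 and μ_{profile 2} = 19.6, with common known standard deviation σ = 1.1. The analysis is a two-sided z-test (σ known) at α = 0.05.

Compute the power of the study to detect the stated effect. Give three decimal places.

Standardized effect: d = |μ_{profile 1} − μ_{profile 2}| / σ = |20.5 − 19.6| / 1.1 = 0.8182
Noncentrality parameter: λ = d·√(n/2) = 0.8182 × √(29/2) = 3.1155
Two-sided α = 0.05 → critical value z_{0.025} = 1.960.
Power = Φ(λ − 1.960) + Φ(−λ − 1.960) = Φ(1.156) + Φ(-5.076) = 0.8761 + 0.0000 = 0.8761.

Power ≈ 0.876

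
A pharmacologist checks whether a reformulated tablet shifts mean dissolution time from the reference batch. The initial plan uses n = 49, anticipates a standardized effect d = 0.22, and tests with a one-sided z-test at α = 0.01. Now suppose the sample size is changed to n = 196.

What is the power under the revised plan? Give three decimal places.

With n = 196: δ = d·√n = 0.22 × √196 = 3.0800. Critical value z_{0.01} = 2.326.
Revised power = Φ(δ − 2.326) = Φ(0.754) = 0.7745.

Power ≈ 0.774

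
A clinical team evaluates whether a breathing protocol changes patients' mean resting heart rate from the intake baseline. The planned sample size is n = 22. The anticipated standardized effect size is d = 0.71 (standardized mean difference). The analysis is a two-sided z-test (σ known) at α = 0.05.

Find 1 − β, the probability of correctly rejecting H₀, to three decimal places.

Noncentrality parameter: δ = d·√n = 0.71 × √22 = 3.3302
Two-sided α = 0.05 → critical value z_{0.025} = 1.960.
Power = Φ(δ − 1.960) + Φ(−δ − 1.960) = Φ(1.370) + Φ(-5.290) = 0.9147 + 0.0000 = 0.9147.

Power ≈ 0.915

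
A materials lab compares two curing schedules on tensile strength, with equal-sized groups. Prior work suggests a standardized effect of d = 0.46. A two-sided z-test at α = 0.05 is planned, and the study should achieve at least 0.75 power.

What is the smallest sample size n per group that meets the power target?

n = 66 per group

Set Φ(δ − 1.960) = 0.75; then δ − 1.960 = Φ⁻¹(0.75) = 0.674, giving δ = 2.634.
(For δ > 0 the lower-tail rejection region contributes negligibly to power, so the one-term inversion is standard.)
δ = d·√(n/2) ⇒ n = 2(δ/d)² = 2 × (2.634 / 0.46)² = 65.60.
Rounding up, n = 66 per group.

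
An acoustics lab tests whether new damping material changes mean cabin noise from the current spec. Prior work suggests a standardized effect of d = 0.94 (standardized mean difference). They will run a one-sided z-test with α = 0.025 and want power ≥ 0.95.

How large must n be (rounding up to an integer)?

n = 15

Set Φ(δ − 1.960) = 0.95; then δ − 1.960 = Φ⁻¹(0.95) = 1.645, giving δ = 3.605.
δ = d·√n ⇒ n = (δ/d)² = (3.605 / 0.94)² = 14.71.
Round up to the next whole unit.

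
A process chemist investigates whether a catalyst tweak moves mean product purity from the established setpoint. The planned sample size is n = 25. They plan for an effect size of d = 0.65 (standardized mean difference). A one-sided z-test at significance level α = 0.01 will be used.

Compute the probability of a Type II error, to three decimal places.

Noncentrality parameter: δ = d·√n = 0.65 × √25 = 3.2500
One-sided α = 0.01 → critical value z_{0.01} = 2.326.
Power = Φ(δ − 2.326) = Φ(0.924) = 0.8222.
Type II error: β = 1 − power = 1 − 0.8222 = 0.1778.

β ≈ 0.178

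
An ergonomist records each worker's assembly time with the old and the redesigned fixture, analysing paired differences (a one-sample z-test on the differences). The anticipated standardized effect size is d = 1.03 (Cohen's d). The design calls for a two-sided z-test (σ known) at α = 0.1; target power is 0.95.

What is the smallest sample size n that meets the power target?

Set Φ(δ − 1.645) = 0.95; then δ − 1.645 = Φ⁻¹(0.95) = 1.645, giving δ = 3.290.
(Ignoring the negligible lower-tail rejection probability gives the usual closed-form inversion.)
δ = d·√n ⇒ n = (δ/d)² = (3.290 / 1.03)² = 10.20.
Rounding up, n = 11.

n = 11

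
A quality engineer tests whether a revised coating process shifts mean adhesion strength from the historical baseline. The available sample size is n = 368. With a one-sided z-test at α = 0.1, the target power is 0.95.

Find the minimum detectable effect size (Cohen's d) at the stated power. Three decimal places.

d ≈ 0.153

Need Φ(δ − 1.282) = 0.95, so δ = 1.282 + 1.645 = 2.926.
δ = d·√n ⇒ d = δ/√n = 2.926/√368 = 0.1525.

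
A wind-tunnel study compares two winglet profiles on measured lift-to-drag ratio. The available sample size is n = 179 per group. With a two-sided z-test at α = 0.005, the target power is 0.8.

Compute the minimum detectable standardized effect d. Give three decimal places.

Required noncentrality: δ = z_{0.0025} + z_{0.20} = 2.807 + 0.842 = 3.649.
(The second rejection-region term Φ(−δ − z_{α/2}) is negligible and dropped.)
δ = d·√(n/2) ⇒ d = δ/√(n/2) = 3.649/√(179/2) = 0.3857.

d ≈ 0.386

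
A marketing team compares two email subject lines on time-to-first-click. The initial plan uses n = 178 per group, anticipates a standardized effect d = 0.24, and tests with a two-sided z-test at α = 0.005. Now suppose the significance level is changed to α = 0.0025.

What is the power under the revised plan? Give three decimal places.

Power ≈ 0.224

δ = d·√(n/2) = 0.24 × √(178/2) = 2.2642 (unchanged). New critical value: z_{0.0013} = 3.023.
Revised power = Φ(δ − 3.023) + Φ(−δ − 3.023) = Φ(-0.759) + Φ(-5.287) = 0.2239 + 0.0000 = 0.2239.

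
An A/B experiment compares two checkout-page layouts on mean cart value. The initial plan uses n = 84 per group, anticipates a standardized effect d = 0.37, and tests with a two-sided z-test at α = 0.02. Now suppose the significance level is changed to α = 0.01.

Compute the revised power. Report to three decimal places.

δ = d·√(n/2) = 0.37 × √(84/2) = 2.3979 (unchanged). New critical value: z_{0.005} = 2.576.
Revised power = Φ(δ − 2.576) + Φ(−δ − 2.576) = Φ(-0.178) + Φ(-4.974) = 0.4294 + 0.0000 = 0.4294.

Power ≈ 0.429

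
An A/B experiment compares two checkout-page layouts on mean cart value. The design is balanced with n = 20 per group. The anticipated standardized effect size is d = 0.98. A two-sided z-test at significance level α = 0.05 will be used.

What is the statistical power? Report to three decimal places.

Power ≈ 0.873

Noncentrality parameter: δ = d·√(n/2) = 0.98 × √(20/2) = 3.0990
Two-sided α = 0.05 → critical value z_{0.025} = 1.960.
Power = Φ(δ − 1.960) + Φ(−δ − 1.960) = Φ(1.139) + Φ(-5.059) = 0.8727 + 0.0000 = 0.8727.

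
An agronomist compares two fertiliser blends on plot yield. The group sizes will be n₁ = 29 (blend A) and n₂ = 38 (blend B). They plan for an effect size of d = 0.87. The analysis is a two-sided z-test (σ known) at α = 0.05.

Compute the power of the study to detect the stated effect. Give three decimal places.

Noncentrality parameter: δ = d / √(1/n₁ + 1/n₂) = 0.87 / √(1/29 + 1/38) = 3.5284
Two-sided α = 0.05 → critical value z_{0.025} = 1.960.
Power = Φ(δ − 1.960) + Φ(−δ − 1.960) = Φ(1.568) + Φ(-5.488) = 0.9416 + 0.0000 = 0.9416.

Power ≈ 0.942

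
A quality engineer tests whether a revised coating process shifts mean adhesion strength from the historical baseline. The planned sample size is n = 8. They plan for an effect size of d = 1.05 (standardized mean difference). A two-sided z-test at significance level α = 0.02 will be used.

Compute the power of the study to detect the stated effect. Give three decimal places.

Power ≈ 0.740

Noncentrality parameter: δ = d·√n = 1.05 × √8 = 2.9698
Critical value for a two-sided test at α = 0.02: z_{α/2} = 2.326.
Power = Φ(δ − 2.326) + Φ(−δ − 2.326) = Φ(0.644) + Φ(-5.296) = 0.7401 + 0.0000 = 0.7401.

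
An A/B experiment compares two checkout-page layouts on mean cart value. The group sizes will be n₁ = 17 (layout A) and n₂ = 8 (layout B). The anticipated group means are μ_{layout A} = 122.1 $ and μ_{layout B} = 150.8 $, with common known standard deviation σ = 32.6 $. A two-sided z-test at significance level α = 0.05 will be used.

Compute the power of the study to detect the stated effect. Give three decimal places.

Power ≈ 0.537

Standardized effect: d = |μ_{layout A} − μ_{layout B}| / σ = |122.1 − 150.8| / 32.6 = 0.8804
Noncentrality parameter: δ = d / √(1/n₁ + 1/n₂) = 0.8804 / √(1/17 + 1/8) = 2.0534
Critical value for a two-sided test at α = 0.05: z_{α/2} = 1.960.
Power = Φ(δ − 1.960) + Φ(−δ − 1.960) = Φ(0.093) + Φ(-4.013) = 0.5372 + 0.0000 = 0.5372.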